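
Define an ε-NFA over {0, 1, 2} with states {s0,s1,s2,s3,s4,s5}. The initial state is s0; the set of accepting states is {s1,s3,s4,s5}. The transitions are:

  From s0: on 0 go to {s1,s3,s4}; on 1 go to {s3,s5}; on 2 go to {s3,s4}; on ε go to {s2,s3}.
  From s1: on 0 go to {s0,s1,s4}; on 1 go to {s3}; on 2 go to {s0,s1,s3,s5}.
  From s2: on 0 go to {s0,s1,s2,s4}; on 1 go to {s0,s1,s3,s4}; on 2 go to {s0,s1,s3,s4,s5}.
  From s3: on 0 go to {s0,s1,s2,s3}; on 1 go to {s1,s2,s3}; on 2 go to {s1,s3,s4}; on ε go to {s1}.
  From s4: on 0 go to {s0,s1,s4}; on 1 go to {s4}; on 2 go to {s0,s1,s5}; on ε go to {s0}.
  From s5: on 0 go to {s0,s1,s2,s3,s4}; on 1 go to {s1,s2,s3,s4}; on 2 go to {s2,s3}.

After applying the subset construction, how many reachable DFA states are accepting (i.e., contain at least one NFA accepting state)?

3

Start state of the DFA: {s0,s1,s2,s3} (ε-closure of the NFA start).
{s0,s1,s2,s3} --0--> {s0,s1,s2,s3,s4}  [new]
{s0,s1,s2,s3} --1--> {s0,s1,s2,s3,s4,s5}  [new]
{s0,s1,s2,s3} --2--> {s0,s1,s2,s3,s4,s5}  [seen]
{s0,s1,s2,s3,s4} --0--> {s0,s1,s2,s3,s4}  [seen]
{s0,s1,s2,s3,s4} --1--> {s0,s1,s2,s3,s4,s5}  [seen]
{s0,s1,s2,s3,s4} --2--> {s0,s1,s2,s3,s4,s5}  [seen]
{s0,s1,s2,s3,s4,s5} --0--> {s0,s1,s2,s3,s4}  [seen]
{s0,s1,s2,s3,s4,s5} --1--> {s0,s1,s2,s3,s4,s5}  [seen]
{s0,s1,s2,s3,s4,s5} --2--> {s0,s1,s2,s3,s4,s5}  [seen]
Reachable DFA states: {s0,s1,s2,s3}, {s0,s1,s2,s3,s4}, {s0,s1,s2,s3,s4,s5}.
Accepting DFA states (contain an NFA accepting state): {s0,s1,s2,s3}, {s0,s1,s2,s3,s4}, {s0,s1,s2,s3,s4,s5}.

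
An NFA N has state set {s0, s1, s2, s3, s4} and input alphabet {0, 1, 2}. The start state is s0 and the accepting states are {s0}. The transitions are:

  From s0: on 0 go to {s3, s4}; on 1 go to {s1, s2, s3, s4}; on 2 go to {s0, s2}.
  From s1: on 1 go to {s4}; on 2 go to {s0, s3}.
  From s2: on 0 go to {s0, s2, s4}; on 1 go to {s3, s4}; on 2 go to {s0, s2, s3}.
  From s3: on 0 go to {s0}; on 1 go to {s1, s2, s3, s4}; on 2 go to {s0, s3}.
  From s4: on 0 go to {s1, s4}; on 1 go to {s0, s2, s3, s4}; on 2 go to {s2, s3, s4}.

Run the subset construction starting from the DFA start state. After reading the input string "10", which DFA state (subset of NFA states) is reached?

Start: {s0}.
δ(s0,1) = {s1, s2, s3, s4}.
Union: {s1, s2, s3, s4}.
After 1: {s1, s2, s3, s4}.
δ(s1,0) = ∅; δ(s2,0) = {s0, s2, s4}; δ(s3,0) = {s0}; δ(s4,0) = {s1, s4}.
Union: {s0, s1, s2, s4}.
After 0: {s0, s1, s2, s4}.

{s0, s1, s2, s4}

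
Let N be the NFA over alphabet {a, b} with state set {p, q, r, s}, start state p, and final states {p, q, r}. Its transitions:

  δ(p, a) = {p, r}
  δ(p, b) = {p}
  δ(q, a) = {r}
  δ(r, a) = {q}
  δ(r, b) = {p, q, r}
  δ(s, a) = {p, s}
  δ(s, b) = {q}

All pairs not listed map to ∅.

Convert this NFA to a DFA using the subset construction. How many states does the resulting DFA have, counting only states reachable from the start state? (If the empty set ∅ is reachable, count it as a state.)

Start state of the DFA: {p}.
{p} --a--> {p, r}  [new]
{p} --b--> {p}  [seen]
{p, r} --a--> {p, q, r}  [new]
{p, r} --b--> {p, q, r}  [seen]
{p, q, r} --a--> {p, q, r}  [seen]
{p, q, r} --b--> {p, q, r}  [seen]
Reachable DFA states: {p}, {p, r}, {p, q, r}.

3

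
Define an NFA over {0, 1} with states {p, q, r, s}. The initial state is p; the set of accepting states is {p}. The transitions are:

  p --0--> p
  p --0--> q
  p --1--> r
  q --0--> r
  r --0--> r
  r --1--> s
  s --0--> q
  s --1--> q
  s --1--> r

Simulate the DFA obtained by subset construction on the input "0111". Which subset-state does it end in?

{q, r}

Start: {p}.
δ(p,0) = {p, q}.
Union: {p, q}.
After 0: {p, q}.
δ(p,1) = {r}; δ(q,1) = ∅.
Union: {r}.
After 1: {r}.
δ(r,1) = {s}.
Union: {s}.
After 1: {s}.
δ(s,1) = {q, r}.
Union: {q, r}.
After 1: {q, r}.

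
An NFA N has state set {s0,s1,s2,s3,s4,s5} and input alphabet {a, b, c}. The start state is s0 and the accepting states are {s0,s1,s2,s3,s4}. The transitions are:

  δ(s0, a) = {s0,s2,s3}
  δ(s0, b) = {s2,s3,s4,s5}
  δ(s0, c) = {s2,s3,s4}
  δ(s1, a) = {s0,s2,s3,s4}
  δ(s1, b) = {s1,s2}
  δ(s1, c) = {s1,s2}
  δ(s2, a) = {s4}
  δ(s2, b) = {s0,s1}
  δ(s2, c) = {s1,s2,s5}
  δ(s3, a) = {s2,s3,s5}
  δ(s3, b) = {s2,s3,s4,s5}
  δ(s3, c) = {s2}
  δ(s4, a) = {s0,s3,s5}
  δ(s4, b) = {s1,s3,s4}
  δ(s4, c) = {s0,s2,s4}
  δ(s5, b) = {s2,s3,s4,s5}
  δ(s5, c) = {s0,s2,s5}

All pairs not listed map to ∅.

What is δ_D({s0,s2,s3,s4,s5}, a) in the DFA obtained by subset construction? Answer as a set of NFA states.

{s0,s2,s3,s4,s5}

δ(s0,a) = {s0,s2,s3}; δ(s2,a) = {s4}; δ(s3,a) = {s2,s3,s5}; δ(s4,a) = {s0,s3,s5}; δ(s5,a) = ∅.
Union: {s0,s2,s3,s4,s5}.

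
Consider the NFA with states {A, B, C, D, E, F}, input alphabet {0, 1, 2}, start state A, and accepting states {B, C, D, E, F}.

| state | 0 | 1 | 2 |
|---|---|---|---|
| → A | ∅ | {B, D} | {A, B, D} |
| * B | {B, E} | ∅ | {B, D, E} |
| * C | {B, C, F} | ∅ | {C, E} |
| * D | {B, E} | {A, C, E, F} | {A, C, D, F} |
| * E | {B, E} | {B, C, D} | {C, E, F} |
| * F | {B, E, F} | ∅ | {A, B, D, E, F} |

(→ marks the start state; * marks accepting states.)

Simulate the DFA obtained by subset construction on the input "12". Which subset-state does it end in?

{A, B, C, D, E, F}

Start: {A}.
δ(A,1) = {B, D}.
Union: {B, D}.
After 1: {B, D}.
δ(B,2) = {B, D, E}; δ(D,2) = {A, C, D, F}.
Union: {A, B, C, D, E, F}.
After 2: {A, B, C, D, E, F}.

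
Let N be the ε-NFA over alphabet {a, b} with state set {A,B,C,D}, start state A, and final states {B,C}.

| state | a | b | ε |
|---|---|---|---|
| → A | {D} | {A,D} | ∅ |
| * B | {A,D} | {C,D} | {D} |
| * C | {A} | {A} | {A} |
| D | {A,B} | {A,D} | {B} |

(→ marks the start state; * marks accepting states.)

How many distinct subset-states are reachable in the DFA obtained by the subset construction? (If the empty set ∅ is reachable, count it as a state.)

Start state of the DFA: {A} (ε-closure of the NFA start).
{A} --a--> {B,D}  [new]
{A} --b--> {A,B,D}  [new]
{B,D} --a--> {A,B,D}  [seen]
{B,D} --b--> {A,B,C,D}  [new]
{A,B,D} --a--> {A,B,D}  [seen]
{A,B,D} --b--> {A,B,C,D}  [seen]
{A,B,C,D} --a--> {A,B,D}  [seen]
{A,B,C,D} --b--> {A,B,C,D}  [seen]
Reachable DFA states: {A}, {B,D}, {A,B,D}, {A,B,C,D}.

4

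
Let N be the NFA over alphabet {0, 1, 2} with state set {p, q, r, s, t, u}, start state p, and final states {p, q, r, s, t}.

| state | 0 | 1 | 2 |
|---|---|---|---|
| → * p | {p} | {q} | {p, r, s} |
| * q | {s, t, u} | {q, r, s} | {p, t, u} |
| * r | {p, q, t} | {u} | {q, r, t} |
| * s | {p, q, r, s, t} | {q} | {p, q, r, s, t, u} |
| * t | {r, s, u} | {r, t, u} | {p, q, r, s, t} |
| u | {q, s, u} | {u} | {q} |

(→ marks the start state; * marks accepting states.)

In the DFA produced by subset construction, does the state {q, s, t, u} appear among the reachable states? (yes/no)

yes

Start state of the DFA: {p}.
{p} --0--> {p}  [seen]
{p} --1--> {q}  [new]
{p} --2--> {p, r, s}  [new]
{q} --0--> {s, t, u}  [new]
{q} --1--> {q, r, s}  [new]
{q} --2--> {p, t, u}  [new]
{p, r, s} --0--> {p, q, r, s, t}  [new]
{p, r, s} --1--> {q, u}  [new]
{p, r, s} --2--> {p, q, r, s, t, u}  [new]
{s, t, u} --0--> {p, q, r, s, t, u}  [seen]
{s, t, u} --1--> {q, r, t, u}  [new]
{s, t, u} --2--> {p, q, r, s, t, u}  [seen]
{q, r, s} --0--> {p, q, r, s, t, u}  [seen]
{q, r, s} --1--> {q, r, s, u}  [new]
{q, r, s} --2--> {p, q, r, s, t, u}  [seen]
{p, t, u} --0--> {p, q, r, s, u}  [new]
{p, t, u} --1--> {q, r, t, u}  [seen]
{p, t, u} --2--> {p, q, r, s, t}  [seen]
{p, q, r, s, t} --0--> {p, q, r, s, t, u}  [seen]
{p, q, r, s, t} --1--> {q, r, s, t, u}  [new]
{p, q, r, s, t} --2--> {p, q, r, s, t, u}  [seen]
{q, u} --0--> {q, s, t, u}  [new]
{q, u} --1--> {q, r, s, u}  [seen]
{q, u} --2--> {p, q, t, u}  [new]
{p, q, r, s, t, u} --0--> {p, q, r, s, t, u}  [seen]
{p, q, r, s, t, u} --1--> {q, r, s, t, u}  [seen]
{p, q, r, s, t, u} --2--> {p, q, r, s, t, u}  [seen]
{q, r, t, u} --0--> {p, q, r, s, t, u}  [seen]
{q, r, t, u} --1--> {q, r, s, t, u}  [seen]
{q, r, t, u} --2--> {p, q, r, s, t, u}  [seen]
{q, r, s, u} --0--> {p, q, r, s, t, u}  [seen]
{q, r, s, u} --1--> {q, r, s, u}  [seen]
{q, r, s, u} --2--> {p, q, r, s, t, u}  [seen]
{p, q, r, s, u} --0--> {p, q, r, s, t, u}  [seen]
{p, q, r, s, u} --1--> {q, r, s, u}  [seen]
{p, q, r, s, u} --2--> {p, q, r, s, t, u}  [seen]
{q, r, s, t, u} --0--> {p, q, r, s, t, u}  [seen]
{q, r, s, t, u} --1--> {q, r, s, t, u}  [seen]
{q, r, s, t, u} --2--> {p, q, r, s, t, u}  [seen]
{q, s, t, u} --0--> {p, q, r, s, t, u}  [seen]
{q, s, t, u} --1--> {q, r, s, t, u}  [seen]
{q, s, t, u} --2--> {p, q, r, s, t, u}  [seen]
{p, q, t, u} --0--> {p, q, r, s, t, u}  [seen]
{p, q, t, u} --1--> {q, r, s, t, u}  [seen]
{p, q, t, u} --2--> {p, q, r, s, t, u}  [seen]
Reachable DFA states: {p}, {q}, {p, r, s}, {s, t, u}, {q, r, s}, {p, t, u}, {p, q, r, s, t}, {q, u}, {p, q, r, s, t, u}, {q, r, t, u}, {q, r, s, u}, {p, q, r, s, u}, {q, r, s, t, u}, {q, s, t, u}, {p, q, t, u}.
{q, s, t, u} is among them.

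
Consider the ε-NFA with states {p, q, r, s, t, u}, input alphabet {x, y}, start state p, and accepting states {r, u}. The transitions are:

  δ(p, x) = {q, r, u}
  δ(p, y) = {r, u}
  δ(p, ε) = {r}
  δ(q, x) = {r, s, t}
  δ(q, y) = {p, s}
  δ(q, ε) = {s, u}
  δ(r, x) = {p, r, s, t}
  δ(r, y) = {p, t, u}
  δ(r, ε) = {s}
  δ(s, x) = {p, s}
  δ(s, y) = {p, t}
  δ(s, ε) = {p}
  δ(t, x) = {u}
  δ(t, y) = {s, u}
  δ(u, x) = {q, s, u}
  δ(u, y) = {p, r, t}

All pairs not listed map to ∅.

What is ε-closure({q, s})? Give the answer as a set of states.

Begin with {q, s}.
q →ε {s, u}; add u.
s →ε {p}; add p.
p →ε {r}; add r.
ε-closure = {p, q, r, s, u}.

{p, q, r, s, u}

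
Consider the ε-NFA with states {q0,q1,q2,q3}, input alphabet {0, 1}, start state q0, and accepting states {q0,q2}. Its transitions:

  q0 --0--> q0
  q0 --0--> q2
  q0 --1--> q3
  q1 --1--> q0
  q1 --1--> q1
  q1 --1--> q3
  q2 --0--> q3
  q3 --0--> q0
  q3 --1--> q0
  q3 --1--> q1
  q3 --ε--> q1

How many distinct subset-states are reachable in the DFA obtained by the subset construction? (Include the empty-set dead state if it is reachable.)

Start state of the DFA: {q0} (ε-closure of the NFA start).
{q0} --0--> {q0,q2}  [new]
{q0} --1--> {q1,q3}  [new]
{q0,q2} --0--> {q0,q1,q2,q3}  [new]
{q0,q2} --1--> {q1,q3}  [seen]
{q1,q3} --0--> {q0}  [seen]
{q1,q3} --1--> {q0,q1,q3}  [new]
{q0,q1,q2,q3} --0--> {q0,q1,q2,q3}  [seen]
{q0,q1,q2,q3} --1--> {q0,q1,q3}  [seen]
{q0,q1,q3} --0--> {q0,q2}  [seen]
{q0,q1,q3} --1--> {q0,q1,q3}  [seen]
Reachable DFA states: {q0}, {q0,q2}, {q1,q3}, {q0,q1,q2,q3}, {q0,q1,q3}.

5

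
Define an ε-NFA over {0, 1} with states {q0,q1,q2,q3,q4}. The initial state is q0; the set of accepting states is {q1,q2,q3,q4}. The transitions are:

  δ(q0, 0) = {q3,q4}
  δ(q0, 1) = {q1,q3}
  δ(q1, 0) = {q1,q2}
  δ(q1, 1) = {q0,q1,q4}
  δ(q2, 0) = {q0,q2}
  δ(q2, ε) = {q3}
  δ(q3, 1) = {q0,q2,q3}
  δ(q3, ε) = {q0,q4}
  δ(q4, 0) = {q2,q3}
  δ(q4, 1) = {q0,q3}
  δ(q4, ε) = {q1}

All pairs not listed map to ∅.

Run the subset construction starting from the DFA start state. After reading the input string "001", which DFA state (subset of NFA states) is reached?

{q0,q1,q2,q3,q4}

Start: {q0}.
δ(q0,0) = {q3,q4}.
Union: {q3,q4}.
ε-closure gives {q0,q1,q3,q4}.
After 0: {q0,q1,q3,q4}.
δ(q0,0) = {q3,q4}; δ(q1,0) = {q1,q2}; δ(q3,0) = ∅; δ(q4,0) = {q2,q3}.
Union: {q1,q2,q3,q4}.
ε-closure gives {q0,q1,q2,q3,q4}.
After 0: {q0,q1,q2,q3,q4}.
δ(q0,1) = {q1,q3}; δ(q1,1) = {q0,q1,q4}; δ(q2,1) = ∅; δ(q3,1) = {q0,q2,q3}; δ(q4,1) = {q0,q3}.
Union: {q0,q1,q2,q3,q4}.
After 1: {q0,q1,q2,q3,q4}.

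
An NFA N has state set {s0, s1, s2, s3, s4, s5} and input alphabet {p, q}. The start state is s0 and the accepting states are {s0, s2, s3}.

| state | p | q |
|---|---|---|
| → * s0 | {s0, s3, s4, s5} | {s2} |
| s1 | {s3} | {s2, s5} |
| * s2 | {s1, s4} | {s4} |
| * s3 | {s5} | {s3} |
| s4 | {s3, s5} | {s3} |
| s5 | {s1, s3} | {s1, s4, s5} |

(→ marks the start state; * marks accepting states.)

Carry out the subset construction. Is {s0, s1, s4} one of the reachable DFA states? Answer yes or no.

no

Start state of the DFA: {s0}.
{s0} --p--> {s0, s3, s4, s5}  [new]
{s0} --q--> {s2}  [new]
{s0, s3, s4, s5} --p--> {s0, s1, s3, s4, s5}  [new]
{s0, s3, s4, s5} --q--> {s1, s2, s3, s4, s5}  [new]
{s2} --p--> {s1, s4}  [new]
{s2} --q--> {s4}  [new]
{s0, s1, s3, s4, s5} --p--> {s0, s1, s3, s4, s5}  [seen]
{s0, s1, s3, s4, s5} --q--> {s1, s2, s3, s4, s5}  [seen]
{s1, s2, s3, s4, s5} --p--> {s1, s3, s4, s5}  [new]
{s1, s2, s3, s4, s5} --q--> {s1, s2, s3, s4, s5}  [seen]
{s1, s4} --p--> {s3, s5}  [new]
{s1, s4} --q--> {s2, s3, s5}  [new]
{s4} --p--> {s3, s5}  [seen]
{s4} --q--> {s3}  [new]
{s1, s3, s4, s5} --p--> {s1, s3, s5}  [new]
{s1, s3, s4, s5} --q--> {s1, s2, s3, s4, s5}  [seen]
{s3, s5} --p--> {s1, s3, s5}  [seen]
{s3, s5} --q--> {s1, s3, s4, s5}  [seen]
{s2, s3, s5} --p--> {s1, s3, s4, s5}  [seen]
{s2, s3, s5} --q--> {s1, s3, s4, s5}  [seen]
{s3} --p--> {s5}  [new]
{s3} --q--> {s3}  [seen]
{s1, s3, s5} --p--> {s1, s3, s5}  [seen]
{s1, s3, s5} --q--> {s1, s2, s3, s4, s5}  [seen]
{s5} --p--> {s1, s3}  [new]
{s5} --q--> {s1, s4, s5}  [new]
{s1, s3} --p--> {s3, s5}  [seen]
{s1, s3} --q--> {s2, s3, s5}  [seen]
{s1, s4, s5} --p--> {s1, s3, s5}  [seen]
{s1, s4, s5} --q--> {s1, s2, s3, s4, s5}  [seen]
Reachable DFA states: {s0}, {s0, s3, s4, s5}, {s2}, {s0, s1, s3, s4, s5}, {s1, s2, s3, s4, s5}, {s1, s4}, {s4}, {s1, s3, s4, s5}, {s3, s5}, {s2, s3, s5}, {s3}, {s1, s3, s5}, {s5}, {s1, s3}, {s1, s4, s5}.
{s0, s1, s4} is not among them.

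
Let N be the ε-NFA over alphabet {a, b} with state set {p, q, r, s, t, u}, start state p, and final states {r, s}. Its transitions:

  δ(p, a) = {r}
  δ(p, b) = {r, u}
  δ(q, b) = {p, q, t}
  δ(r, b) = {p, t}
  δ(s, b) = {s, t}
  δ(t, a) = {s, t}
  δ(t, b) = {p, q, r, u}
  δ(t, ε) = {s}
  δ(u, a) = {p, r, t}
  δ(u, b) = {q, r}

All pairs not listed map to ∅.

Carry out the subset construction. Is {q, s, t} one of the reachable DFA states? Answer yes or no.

no

Start state of the DFA: {p} (ε-closure of the NFA start).
{p} --a--> {r}  [new]
{p} --b--> {r, u}  [new]
{r} --a--> ∅  [new]
{r} --b--> {p, s, t}  [new]
{r, u} --a--> {p, r, s, t}  [new]
{r, u} --b--> {p, q, r, s, t}  [new]
∅ --a--> ∅  [seen]
∅ --b--> ∅  [seen]
{p, s, t} --a--> {r, s, t}  [new]
{p, s, t} --b--> {p, q, r, s, t, u}  [new]
{p, r, s, t} --a--> {r, s, t}  [seen]
{p, r, s, t} --b--> {p, q, r, s, t, u}  [seen]
{p, q, r, s, t} --a--> {r, s, t}  [seen]
{p, q, r, s, t} --b--> {p, q, r, s, t, u}  [seen]
{r, s, t} --a--> {s, t}  [new]
{r, s, t} --b--> {p, q, r, s, t, u}  [seen]
{p, q, r, s, t, u} --a--> {p, r, s, t}  [seen]
{p, q, r, s, t, u} --b--> {p, q, r, s, t, u}  [seen]
{s, t} --a--> {s, t}  [seen]
{s, t} --b--> {p, q, r, s, t, u}  [seen]
Reachable DFA states: {p}, {r}, {r, u}, ∅, {p, s, t}, {p, r, s, t}, {p, q, r, s, t}, {r, s, t}, {p, q, r, s, t, u}, {s, t}.
{q, s, t} is not among them.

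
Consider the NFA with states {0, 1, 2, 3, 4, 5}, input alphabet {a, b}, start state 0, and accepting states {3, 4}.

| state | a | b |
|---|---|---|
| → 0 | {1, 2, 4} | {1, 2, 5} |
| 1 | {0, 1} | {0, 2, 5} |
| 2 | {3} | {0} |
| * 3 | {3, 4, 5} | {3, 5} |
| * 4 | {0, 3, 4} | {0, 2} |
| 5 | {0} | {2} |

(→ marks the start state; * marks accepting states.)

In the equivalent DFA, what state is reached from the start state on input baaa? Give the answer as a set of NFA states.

{0, 1, 2, 3, 4, 5}

Start: {0}.
δ(0,b) = {1, 2, 5}.
Union: {1, 2, 5}.
After b: {1, 2, 5}.
δ(1,a) = {0, 1}; δ(2,a) = {3}; δ(5,a) = {0}.
Union: {0, 1, 3}.
After a: {0, 1, 3}.
δ(0,a) = {1, 2, 4}; δ(1,a) = {0, 1}; δ(3,a) = {3, 4, 5}.
Union: {0, 1, 2, 3, 4, 5}.
After a: {0, 1, 2, 3, 4, 5}.
δ(0,a) = {1, 2, 4}; δ(1,a) = {0, 1}; δ(2,a) = {3}; δ(3,a) = {3, 4, 5}; δ(4,a) = {0, 3, 4}; δ(5,a) = {0}.
Union: {0, 1, 2, 3, 4, 5}.
After a: {0, 1, 2, 3, 4, 5}.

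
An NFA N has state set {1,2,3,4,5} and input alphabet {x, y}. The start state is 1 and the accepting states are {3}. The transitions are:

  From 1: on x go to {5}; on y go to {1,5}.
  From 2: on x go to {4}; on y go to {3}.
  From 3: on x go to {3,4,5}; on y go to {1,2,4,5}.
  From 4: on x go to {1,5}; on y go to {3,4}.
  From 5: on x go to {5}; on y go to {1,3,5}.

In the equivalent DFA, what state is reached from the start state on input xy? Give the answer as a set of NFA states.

{1,3,5}

Start: {1}.
δ(1,x) = {5}.
Union: {5}.
After x: {5}.
δ(5,y) = {1,3,5}.
Union: {1,3,5}.
After y: {1,3,5}.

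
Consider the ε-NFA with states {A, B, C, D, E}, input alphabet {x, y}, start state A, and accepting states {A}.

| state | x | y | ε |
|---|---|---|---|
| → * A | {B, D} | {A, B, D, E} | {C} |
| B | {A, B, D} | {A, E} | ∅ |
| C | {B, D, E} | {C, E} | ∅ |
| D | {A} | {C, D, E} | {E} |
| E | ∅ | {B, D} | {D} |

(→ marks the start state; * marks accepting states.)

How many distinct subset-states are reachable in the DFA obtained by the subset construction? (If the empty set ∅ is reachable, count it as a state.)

3

Start state of the DFA: {A, C} (ε-closure of the NFA start).
{A, C} --x--> {B, D, E}  [new]
{A, C} --y--> {A, B, C, D, E}  [new]
{B, D, E} --x--> {A, B, C, D, E}  [seen]
{B, D, E} --y--> {A, B, C, D, E}  [seen]
{A, B, C, D, E} --x--> {A, B, C, D, E}  [seen]
{A, B, C, D, E} --y--> {A, B, C, D, E}  [seen]
Reachable DFA states: {A, C}, {B, D, E}, {A, B, C, D, E}.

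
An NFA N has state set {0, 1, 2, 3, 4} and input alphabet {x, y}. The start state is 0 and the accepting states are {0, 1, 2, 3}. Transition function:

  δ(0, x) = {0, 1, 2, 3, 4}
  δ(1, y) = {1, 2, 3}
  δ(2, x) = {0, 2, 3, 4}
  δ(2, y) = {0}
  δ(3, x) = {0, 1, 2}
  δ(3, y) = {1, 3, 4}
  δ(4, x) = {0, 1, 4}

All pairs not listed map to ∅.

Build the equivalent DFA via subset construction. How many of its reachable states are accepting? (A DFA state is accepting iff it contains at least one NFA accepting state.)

Start state of the DFA: {0}.
{0} --x--> {0, 1, 2, 3, 4}  [new]
{0} --y--> ∅  [new]
{0, 1, 2, 3, 4} --x--> {0, 1, 2, 3, 4}  [seen]
{0, 1, 2, 3, 4} --y--> {0, 1, 2, 3, 4}  [seen]
∅ --x--> ∅  [seen]
∅ --y--> ∅  [seen]
Reachable DFA states: {0}, {0, 1, 2, 3, 4}, ∅.
Accepting DFA states (contain an NFA accepting state): {0}, {0, 1, 2, 3, 4}.

2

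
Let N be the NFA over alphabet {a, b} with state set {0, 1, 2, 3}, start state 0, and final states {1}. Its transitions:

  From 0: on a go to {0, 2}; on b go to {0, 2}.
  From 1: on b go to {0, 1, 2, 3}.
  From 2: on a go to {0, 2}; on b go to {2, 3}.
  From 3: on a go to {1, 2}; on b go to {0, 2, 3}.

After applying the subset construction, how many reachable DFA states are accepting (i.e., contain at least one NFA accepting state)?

Start state of the DFA: {0}.
{0} --a--> {0, 2}  [new]
{0} --b--> {0, 2}  [seen]
{0, 2} --a--> {0, 2}  [seen]
{0, 2} --b--> {0, 2, 3}  [new]
{0, 2, 3} --a--> {0, 1, 2}  [new]
{0, 2, 3} --b--> {0, 2, 3}  [seen]
{0, 1, 2} --a--> {0, 2}  [seen]
{0, 1, 2} --b--> {0, 1, 2, 3}  [new]
{0, 1, 2, 3} --a--> {0, 1, 2}  [seen]
{0, 1, 2, 3} --b--> {0, 1, 2, 3}  [seen]
Reachable DFA states: {0}, {0, 2}, {0, 2, 3}, {0, 1, 2}, {0, 1, 2, 3}.
Accepting DFA states (contain an NFA accepting state): {0, 1, 2}, {0, 1, 2, 3}.

2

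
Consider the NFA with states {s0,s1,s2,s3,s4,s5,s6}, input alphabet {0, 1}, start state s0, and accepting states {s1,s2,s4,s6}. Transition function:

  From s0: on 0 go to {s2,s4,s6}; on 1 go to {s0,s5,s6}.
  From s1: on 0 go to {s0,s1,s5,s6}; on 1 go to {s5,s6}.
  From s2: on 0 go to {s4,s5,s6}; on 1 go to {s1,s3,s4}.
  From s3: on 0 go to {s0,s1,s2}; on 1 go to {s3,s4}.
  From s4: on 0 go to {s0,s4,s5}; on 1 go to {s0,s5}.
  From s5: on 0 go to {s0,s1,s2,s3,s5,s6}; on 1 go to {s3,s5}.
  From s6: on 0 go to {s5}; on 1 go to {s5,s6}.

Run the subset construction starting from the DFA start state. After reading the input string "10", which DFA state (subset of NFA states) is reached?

{s0,s1,s2,s3,s4,s5,s6}

Start: {s0}.
δ(s0,1) = {s0,s5,s6}.
Union: {s0,s5,s6}.
After 1: {s0,s5,s6}.
δ(s0,0) = {s2,s4,s6}; δ(s5,0) = {s0,s1,s2,s3,s5,s6}; δ(s6,0) = {s5}.
Union: {s0,s1,s2,s3,s4,s5,s6}.
After 0: {s0,s1,s2,s3,s4,s5,s6}.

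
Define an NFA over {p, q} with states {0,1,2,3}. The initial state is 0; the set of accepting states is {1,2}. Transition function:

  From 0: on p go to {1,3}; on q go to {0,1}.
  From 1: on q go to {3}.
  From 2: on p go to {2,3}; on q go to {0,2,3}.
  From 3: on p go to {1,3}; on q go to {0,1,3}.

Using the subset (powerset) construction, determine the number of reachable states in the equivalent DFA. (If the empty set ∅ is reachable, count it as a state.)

Start state of the DFA: {0}.
{0} --p--> {1,3}  [new]
{0} --q--> {0,1}  [new]
{1,3} --p--> {1,3}  [seen]
{1,3} --q--> {0,1,3}  [new]
{0,1} --p--> {1,3}  [seen]
{0,1} --q--> {0,1,3}  [seen]
{0,1,3} --p--> {1,3}  [seen]
{0,1,3} --q--> {0,1,3}  [seen]
Reachable DFA states: {0}, {1,3}, {0,1}, {0,1,3}.

4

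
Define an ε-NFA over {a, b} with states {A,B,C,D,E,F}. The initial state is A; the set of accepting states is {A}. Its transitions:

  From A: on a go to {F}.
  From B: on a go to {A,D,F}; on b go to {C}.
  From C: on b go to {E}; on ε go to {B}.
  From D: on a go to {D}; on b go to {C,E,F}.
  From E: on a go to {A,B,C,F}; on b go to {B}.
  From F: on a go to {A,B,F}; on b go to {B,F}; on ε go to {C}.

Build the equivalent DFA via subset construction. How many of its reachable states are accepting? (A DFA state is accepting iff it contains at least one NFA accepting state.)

Start state of the DFA: {A} (ε-closure of the NFA start).
{A} --a--> {B,C,F}  [new]
{A} --b--> ∅  [new]
{B,C,F} --a--> {A,B,C,D,F}  [new]
{B,C,F} --b--> {B,C,E,F}  [new]
∅ --a--> ∅  [seen]
∅ --b--> ∅  [seen]
{A,B,C,D,F} --a--> {A,B,C,D,F}  [seen]
{A,B,C,D,F} --b--> {B,C,E,F}  [seen]
{B,C,E,F} --a--> {A,B,C,D,F}  [seen]
{B,C,E,F} --b--> {B,C,E,F}  [seen]
Reachable DFA states: {A}, {B,C,F}, ∅, {A,B,C,D,F}, {B,C,E,F}.
Accepting DFA states (contain an NFA accepting state): {A}, {A,B,C,D,F}.

2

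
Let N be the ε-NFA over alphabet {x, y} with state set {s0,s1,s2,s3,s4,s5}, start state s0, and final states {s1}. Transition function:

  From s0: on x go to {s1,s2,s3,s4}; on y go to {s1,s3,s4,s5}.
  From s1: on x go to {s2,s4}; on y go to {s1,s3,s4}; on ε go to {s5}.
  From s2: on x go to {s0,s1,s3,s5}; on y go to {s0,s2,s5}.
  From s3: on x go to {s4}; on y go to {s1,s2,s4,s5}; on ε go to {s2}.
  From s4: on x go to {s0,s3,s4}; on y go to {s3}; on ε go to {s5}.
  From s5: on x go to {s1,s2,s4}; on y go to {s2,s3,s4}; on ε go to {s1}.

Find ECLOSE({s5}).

Begin with {s5}.
s5 →ε {s1}; add s1.
ε-closure = {s1,s5}.

{s1,s5}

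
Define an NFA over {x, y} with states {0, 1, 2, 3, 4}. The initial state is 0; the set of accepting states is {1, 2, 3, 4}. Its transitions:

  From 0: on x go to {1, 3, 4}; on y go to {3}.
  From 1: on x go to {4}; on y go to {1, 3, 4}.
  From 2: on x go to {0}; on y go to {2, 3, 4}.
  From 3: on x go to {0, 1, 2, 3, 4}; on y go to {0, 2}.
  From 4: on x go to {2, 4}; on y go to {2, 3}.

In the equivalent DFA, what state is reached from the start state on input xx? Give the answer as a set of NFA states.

{0, 1, 2, 3, 4}

Start: {0}.
δ(0,x) = {1, 3, 4}.
Union: {1, 3, 4}.
After x: {1, 3, 4}.
δ(1,x) = {4}; δ(3,x) = {0, 1, 2, 3, 4}; δ(4,x) = {2, 4}.
Union: {0, 1, 2, 3, 4}.
After x: {0, 1, 2, 3, 4}.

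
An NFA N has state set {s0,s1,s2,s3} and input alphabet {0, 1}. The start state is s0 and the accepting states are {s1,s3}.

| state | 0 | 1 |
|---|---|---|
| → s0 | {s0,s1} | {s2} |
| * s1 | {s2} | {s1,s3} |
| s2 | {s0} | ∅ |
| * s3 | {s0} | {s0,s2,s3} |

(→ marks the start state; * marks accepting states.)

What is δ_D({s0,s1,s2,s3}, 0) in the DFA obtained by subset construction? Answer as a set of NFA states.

δ(s0,0) = {s0,s1}; δ(s1,0) = {s2}; δ(s2,0) = {s0}; δ(s3,0) = {s0}.
Union: {s0,s1,s2}.

{s0,s1,s2}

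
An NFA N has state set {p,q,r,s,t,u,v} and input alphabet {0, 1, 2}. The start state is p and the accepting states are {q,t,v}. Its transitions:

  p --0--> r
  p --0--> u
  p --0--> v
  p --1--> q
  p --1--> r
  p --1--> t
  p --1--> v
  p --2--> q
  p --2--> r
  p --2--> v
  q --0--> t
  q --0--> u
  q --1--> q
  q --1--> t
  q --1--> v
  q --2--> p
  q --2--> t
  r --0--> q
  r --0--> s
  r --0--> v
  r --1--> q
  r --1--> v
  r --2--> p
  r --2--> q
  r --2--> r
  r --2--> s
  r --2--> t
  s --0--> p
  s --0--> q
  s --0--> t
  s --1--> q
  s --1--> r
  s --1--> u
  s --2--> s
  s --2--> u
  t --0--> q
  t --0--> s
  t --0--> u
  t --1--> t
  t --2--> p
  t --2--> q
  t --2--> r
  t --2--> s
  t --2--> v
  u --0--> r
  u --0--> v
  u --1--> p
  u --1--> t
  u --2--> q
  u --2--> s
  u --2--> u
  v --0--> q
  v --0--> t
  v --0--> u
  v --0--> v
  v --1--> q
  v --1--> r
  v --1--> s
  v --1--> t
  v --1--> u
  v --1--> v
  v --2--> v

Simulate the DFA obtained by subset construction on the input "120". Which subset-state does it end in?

Start: {p}.
δ(p,1) = {q,r,t,v}.
Union: {q,r,t,v}.
After 1: {q,r,t,v}.
δ(q,2) = {p,t}; δ(r,2) = {p,q,r,s,t}; δ(t,2) = {p,q,r,s,v}; δ(v,2) = {v}.
Union: {p,q,r,s,t,v}.
After 2: {p,q,r,s,t,v}.
δ(p,0) = {r,u,v}; δ(q,0) = {t,u}; δ(r,0) = {q,s,v}; δ(s,0) = {p,q,t}; δ(t,0) = {q,s,u}; δ(v,0) = {q,t,u,v}.
Union: {p,q,r,s,t,u,v}.
After 0: {p,q,r,s,t,u,v}.

{p,q,r,s,t,u,v}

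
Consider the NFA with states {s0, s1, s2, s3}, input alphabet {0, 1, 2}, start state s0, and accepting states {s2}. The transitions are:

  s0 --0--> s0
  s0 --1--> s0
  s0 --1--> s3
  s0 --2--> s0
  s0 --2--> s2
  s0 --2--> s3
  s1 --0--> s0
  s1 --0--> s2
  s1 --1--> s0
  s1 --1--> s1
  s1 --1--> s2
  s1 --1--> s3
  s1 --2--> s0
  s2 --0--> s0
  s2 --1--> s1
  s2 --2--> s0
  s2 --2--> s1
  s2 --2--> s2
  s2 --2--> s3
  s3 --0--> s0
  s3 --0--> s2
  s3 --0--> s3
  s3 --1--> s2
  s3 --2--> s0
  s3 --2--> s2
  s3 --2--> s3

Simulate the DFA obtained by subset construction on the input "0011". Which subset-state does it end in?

{s0, s2, s3}

Start: {s0}.
δ(s0,0) = {s0}.
Union: {s0}.
After 0: {s0}.
δ(s0,0) = {s0}.
Union: {s0}.
After 0: {s0}.
δ(s0,1) = {s0, s3}.
Union: {s0, s3}.
After 1: {s0, s3}.
δ(s0,1) = {s0, s3}; δ(s3,1) = {s2}.
Union: {s0, s2, s3}.
After 1: {s0, s2, s3}.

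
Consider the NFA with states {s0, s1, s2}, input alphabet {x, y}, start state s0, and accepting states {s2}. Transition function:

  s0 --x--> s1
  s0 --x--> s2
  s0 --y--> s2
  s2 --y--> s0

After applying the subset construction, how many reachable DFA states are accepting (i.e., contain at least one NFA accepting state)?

Start state of the DFA: {s0}.
{s0} --x--> {s1, s2}  [new]
{s0} --y--> {s2}  [new]
{s1, s2} --x--> ∅  [new]
{s1, s2} --y--> {s0}  [seen]
{s2} --x--> ∅  [seen]
{s2} --y--> {s0}  [seen]
∅ --x--> ∅  [seen]
∅ --y--> ∅  [seen]
Reachable DFA states: {s0}, {s1, s2}, {s2}, ∅.
Accepting DFA states (contain an NFA accepting state): {s1, s2}, {s2}.

2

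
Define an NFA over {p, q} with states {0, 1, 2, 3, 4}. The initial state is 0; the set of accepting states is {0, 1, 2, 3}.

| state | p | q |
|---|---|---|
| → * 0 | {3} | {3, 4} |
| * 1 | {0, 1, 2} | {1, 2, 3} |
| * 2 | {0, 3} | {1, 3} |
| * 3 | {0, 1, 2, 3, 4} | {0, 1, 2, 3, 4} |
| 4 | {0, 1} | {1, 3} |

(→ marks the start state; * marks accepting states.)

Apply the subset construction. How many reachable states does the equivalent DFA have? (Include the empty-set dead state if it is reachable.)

4

Start state of the DFA: {0}.
{0} --p--> {3}  [new]
{0} --q--> {3, 4}  [new]
{3} --p--> {0, 1, 2, 3, 4}  [new]
{3} --q--> {0, 1, 2, 3, 4}  [seen]
{3, 4} --p--> {0, 1, 2, 3, 4}  [seen]
{3, 4} --q--> {0, 1, 2, 3, 4}  [seen]
{0, 1, 2, 3, 4} --p--> {0, 1, 2, 3, 4}  [seen]
{0, 1, 2, 3, 4} --q--> {0, 1, 2, 3, 4}  [seen]
Reachable DFA states: {0}, {3}, {3, 4}, {0, 1, 2, 3, 4}.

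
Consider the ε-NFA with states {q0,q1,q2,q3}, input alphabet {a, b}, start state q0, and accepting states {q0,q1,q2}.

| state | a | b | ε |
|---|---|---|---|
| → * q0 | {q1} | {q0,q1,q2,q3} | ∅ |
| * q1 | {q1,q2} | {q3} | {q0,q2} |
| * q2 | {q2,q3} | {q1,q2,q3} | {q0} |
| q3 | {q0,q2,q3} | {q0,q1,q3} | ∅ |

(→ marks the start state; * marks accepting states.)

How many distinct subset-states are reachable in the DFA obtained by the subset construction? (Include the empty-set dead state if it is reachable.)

3

Start state of the DFA: {q0} (ε-closure of the NFA start).
{q0} --a--> {q0,q1,q2}  [new]
{q0} --b--> {q0,q1,q2,q3}  [new]
{q0,q1,q2} --a--> {q0,q1,q2,q3}  [seen]
{q0,q1,q2} --b--> {q0,q1,q2,q3}  [seen]
{q0,q1,q2,q3} --a--> {q0,q1,q2,q3}  [seen]
{q0,q1,q2,q3} --b--> {q0,q1,q2,q3}  [seen]
Reachable DFA states: {q0}, {q0,q1,q2}, {q0,q1,q2,q3}.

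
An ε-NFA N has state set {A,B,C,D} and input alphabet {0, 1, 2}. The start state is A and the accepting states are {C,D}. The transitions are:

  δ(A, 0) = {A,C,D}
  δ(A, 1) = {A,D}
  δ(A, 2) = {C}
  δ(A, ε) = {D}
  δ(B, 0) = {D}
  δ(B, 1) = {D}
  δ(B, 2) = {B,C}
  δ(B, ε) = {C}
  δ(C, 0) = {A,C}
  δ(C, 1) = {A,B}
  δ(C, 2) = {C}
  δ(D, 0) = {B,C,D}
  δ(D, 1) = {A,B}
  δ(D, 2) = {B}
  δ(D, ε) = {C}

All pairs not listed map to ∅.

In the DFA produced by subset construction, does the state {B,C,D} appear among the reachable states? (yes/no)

no

Start state of the DFA: {A,C,D} (ε-closure of the NFA start).
{A,C,D} --0--> {A,B,C,D}  [new]
{A,C,D} --1--> {A,B,C,D}  [seen]
{A,C,D} --2--> {B,C}  [new]
{A,B,C,D} --0--> {A,B,C,D}  [seen]
{A,B,C,D} --1--> {A,B,C,D}  [seen]
{A,B,C,D} --2--> {B,C}  [seen]
{B,C} --0--> {A,C,D}  [seen]
{B,C} --1--> {A,B,C,D}  [seen]
{B,C} --2--> {B,C}  [seen]
Reachable DFA states: {A,C,D}, {A,B,C,D}, {B,C}.
{B,C,D} is not among them.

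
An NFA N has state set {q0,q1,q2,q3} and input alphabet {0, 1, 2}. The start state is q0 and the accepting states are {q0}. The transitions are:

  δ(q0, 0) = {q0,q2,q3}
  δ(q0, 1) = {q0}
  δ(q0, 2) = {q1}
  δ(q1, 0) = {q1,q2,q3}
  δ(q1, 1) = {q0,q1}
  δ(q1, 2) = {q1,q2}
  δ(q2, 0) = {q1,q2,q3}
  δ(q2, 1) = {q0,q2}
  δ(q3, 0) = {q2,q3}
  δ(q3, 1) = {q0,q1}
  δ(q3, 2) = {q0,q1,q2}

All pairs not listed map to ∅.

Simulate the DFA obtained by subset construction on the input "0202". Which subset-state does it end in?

Start: {q0}.
δ(q0,0) = {q0,q2,q3}.
Union: {q0,q2,q3}.
After 0: {q0,q2,q3}.
δ(q0,2) = {q1}; δ(q2,2) = ∅; δ(q3,2) = {q0,q1,q2}.
Union: {q0,q1,q2}.
After 2: {q0,q1,q2}.
δ(q0,0) = {q0,q2,q3}; δ(q1,0) = {q1,q2,q3}; δ(q2,0) = {q1,q2,q3}.
Union: {q0,q1,q2,q3}.
After 0: {q0,q1,q2,q3}.
δ(q0,2) = {q1}; δ(q1,2) = {q1,q2}; δ(q2,2) = ∅; δ(q3,2) = {q0,q1,q2}.
Union: {q0,q1,q2}.
After 2: {q0,q1,q2}.

{q0,q1,q2}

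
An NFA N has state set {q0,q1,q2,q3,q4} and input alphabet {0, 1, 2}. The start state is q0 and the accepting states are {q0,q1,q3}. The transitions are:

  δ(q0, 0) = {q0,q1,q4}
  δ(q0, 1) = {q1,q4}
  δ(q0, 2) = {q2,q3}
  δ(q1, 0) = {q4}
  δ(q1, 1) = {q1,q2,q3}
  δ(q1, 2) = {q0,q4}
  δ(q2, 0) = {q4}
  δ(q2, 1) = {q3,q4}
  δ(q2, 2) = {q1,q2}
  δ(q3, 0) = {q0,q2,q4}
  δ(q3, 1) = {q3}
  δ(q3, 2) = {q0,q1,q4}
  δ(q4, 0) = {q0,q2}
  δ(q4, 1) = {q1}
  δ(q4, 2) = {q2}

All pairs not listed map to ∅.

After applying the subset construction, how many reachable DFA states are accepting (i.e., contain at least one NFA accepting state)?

Start state of the DFA: {q0}.
{q0} --0--> {q0,q1,q4}  [new]
{q0} --1--> {q1,q4}  [new]
{q0} --2--> {q2,q3}  [new]
{q0,q1,q4} --0--> {q0,q1,q2,q4}  [new]
{q0,q1,q4} --1--> {q1,q2,q3,q4}  [new]
{q0,q1,q4} --2--> {q0,q2,q3,q4}  [new]
{q1,q4} --0--> {q0,q2,q4}  [new]
{q1,q4} --1--> {q1,q2,q3}  [new]
{q1,q4} --2--> {q0,q2,q4}  [seen]
{q2,q3} --0--> {q0,q2,q4}  [seen]
{q2,q3} --1--> {q3,q4}  [new]
{q2,q3} --2--> {q0,q1,q2,q4}  [seen]
{q0,q1,q2,q4} --0--> {q0,q1,q2,q4}  [seen]
{q0,q1,q2,q4} --1--> {q1,q2,q3,q4}  [seen]
{q0,q1,q2,q4} --2--> {q0,q1,q2,q3,q4}  [new]
{q1,q2,q3,q4} --0--> {q0,q2,q4}  [seen]
{q1,q2,q3,q4} --1--> {q1,q2,q3,q4}  [seen]
{q1,q2,q3,q4} --2--> {q0,q1,q2,q4}  [seen]
{q0,q2,q3,q4} --0--> {q0,q1,q2,q4}  [seen]
{q0,q2,q3,q4} --1--> {q1,q3,q4}  [new]
{q0,q2,q3,q4} --2--> {q0,q1,q2,q3,q4}  [seen]
{q0,q2,q4} --0--> {q0,q1,q2,q4}  [seen]
{q0,q2,q4} --1--> {q1,q3,q4}  [seen]
{q0,q2,q4} --2--> {q1,q2,q3}  [seen]
{q1,q2,q3} --0--> {q0,q2,q4}  [seen]
{q1,q2,q3} --1--> {q1,q2,q3,q4}  [seen]
{q1,q2,q3} --2--> {q0,q1,q2,q4}  [seen]
{q3,q4} --0--> {q0,q2,q4}  [seen]
{q3,q4} --1--> {q1,q3}  [new]
{q3,q4} --2--> {q0,q1,q2,q4}  [seen]
{q0,q1,q2,q3,q4} --0--> {q0,q1,q2,q4}  [seen]
{q0,q1,q2,q3,q4} --1--> {q1,q2,q3,q4}  [seen]
{q0,q1,q2,q3,q4} --2--> {q0,q1,q2,q3,q4}  [seen]
{q1,q3,q4} --0--> {q0,q2,q4}  [seen]
{q1,q3,q4} --1--> {q1,q2,q3}  [seen]
{q1,q3,q4} --2--> {q0,q1,q2,q4}  [seen]
{q1,q3} --0--> {q0,q2,q4}  [seen]
{q1,q3} --1--> {q1,q2,q3}  [seen]
{q1,q3} --2--> {q0,q1,q4}  [seen]
Reachable DFA states: {q0}, {q0,q1,q4}, {q1,q4}, {q2,q3}, {q0,q1,q2,q4}, {q1,q2,q3,q4}, {q0,q2,q3,q4}, {q0,q2,q4}, {q1,q2,q3}, {q3,q4}, {q0,q1,q2,q3,q4}, {q1,q3,q4}, {q1,q3}.
Accepting DFA states (contain an NFA accepting state): {q0}, {q0,q1,q4}, {q1,q4}, {q2,q3}, {q0,q1,q2,q4}, {q1,q2,q3,q4}, {q0,q2,q3,q4}, {q0,q2,q4}, {q1,q2,q3}, {q3,q4}, {q0,q1,q2,q3,q4}, {q1,q3,q4}, {q1,q3}.

13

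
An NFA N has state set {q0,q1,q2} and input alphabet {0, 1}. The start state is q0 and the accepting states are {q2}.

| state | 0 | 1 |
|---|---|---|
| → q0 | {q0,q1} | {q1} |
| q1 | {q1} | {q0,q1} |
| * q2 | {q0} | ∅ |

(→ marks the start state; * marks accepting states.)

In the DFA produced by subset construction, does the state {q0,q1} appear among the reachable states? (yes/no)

yes

Start state of the DFA: {q0}.
{q0} --0--> {q0,q1}  [new]
{q0} --1--> {q1}  [new]
{q0,q1} --0--> {q0,q1}  [seen]
{q0,q1} --1--> {q0,q1}  [seen]
{q1} --0--> {q1}  [seen]
{q1} --1--> {q0,q1}  [seen]
Reachable DFA states: {q0}, {q0,q1}, {q1}.
{q0,q1} is among them.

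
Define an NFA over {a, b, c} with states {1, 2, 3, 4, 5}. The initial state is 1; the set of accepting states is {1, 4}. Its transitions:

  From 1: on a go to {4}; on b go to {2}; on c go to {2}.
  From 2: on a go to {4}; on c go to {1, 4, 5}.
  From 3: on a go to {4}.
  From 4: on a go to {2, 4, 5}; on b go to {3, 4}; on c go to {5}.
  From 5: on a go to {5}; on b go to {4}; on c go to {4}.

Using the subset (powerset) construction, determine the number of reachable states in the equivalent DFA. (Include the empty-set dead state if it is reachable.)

Start state of the DFA: {1}.
{1} --a--> {4}  [new]
{1} --b--> {2}  [new]
{1} --c--> {2}  [seen]
{4} --a--> {2, 4, 5}  [new]
{4} --b--> {3, 4}  [new]
{4} --c--> {5}  [new]
{2} --a--> {4}  [seen]
{2} --b--> ∅  [new]
{2} --c--> {1, 4, 5}  [new]
{2, 4, 5} --a--> {2, 4, 5}  [seen]
{2, 4, 5} --b--> {3, 4}  [seen]
{2, 4, 5} --c--> {1, 4, 5}  [seen]
{3, 4} --a--> {2, 4, 5}  [seen]
{3, 4} --b--> {3, 4}  [seen]
{3, 4} --c--> {5}  [seen]
{5} --a--> {5}  [seen]
{5} --b--> {4}  [seen]
{5} --c--> {4}  [seen]
∅ --a--> ∅  [seen]
∅ --b--> ∅  [seen]
∅ --c--> ∅  [seen]
{1, 4, 5} --a--> {2, 4, 5}  [seen]
{1, 4, 5} --b--> {2, 3, 4}  [new]
{1, 4, 5} --c--> {2, 4, 5}  [seen]
{2, 3, 4} --a--> {2, 4, 5}  [seen]
{2, 3, 4} --b--> {3, 4}  [seen]
{2, 3, 4} --c--> {1, 4, 5}  [seen]
Reachable DFA states: {1}, {4}, {2}, {2, 4, 5}, {3, 4}, {5}, ∅, {1, 4, 5}, {2, 3, 4}.

9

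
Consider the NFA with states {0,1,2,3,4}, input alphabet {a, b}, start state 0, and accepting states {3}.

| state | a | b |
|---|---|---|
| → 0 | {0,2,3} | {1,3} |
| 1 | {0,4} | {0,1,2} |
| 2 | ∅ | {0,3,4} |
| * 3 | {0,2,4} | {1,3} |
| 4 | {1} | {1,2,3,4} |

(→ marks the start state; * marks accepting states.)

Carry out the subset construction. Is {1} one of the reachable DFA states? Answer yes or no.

Start state of the DFA: {0}.
{0} --a--> {0,2,3}  [new]
{0} --b--> {1,3}  [new]
{0,2,3} --a--> {0,2,3,4}  [new]
{0,2,3} --b--> {0,1,3,4}  [new]
{1,3} --a--> {0,2,4}  [new]
{1,3} --b--> {0,1,2,3}  [new]
{0,2,3,4} --a--> {0,1,2,3,4}  [new]
{0,2,3,4} --b--> {0,1,2,3,4}  [seen]
{0,1,3,4} --a--> {0,1,2,3,4}  [seen]
{0,1,3,4} --b--> {0,1,2,3,4}  [seen]
{0,2,4} --a--> {0,1,2,3}  [seen]
{0,2,4} --b--> {0,1,2,3,4}  [seen]
{0,1,2,3} --a--> {0,2,3,4}  [seen]
{0,1,2,3} --b--> {0,1,2,3,4}  [seen]
{0,1,2,3,4} --a--> {0,1,2,3,4}  [seen]
{0,1,2,3,4} --b--> {0,1,2,3,4}  [seen]
Reachable DFA states: {0}, {0,2,3}, {1,3}, {0,2,3,4}, {0,1,3,4}, {0,2,4}, {0,1,2,3}, {0,1,2,3,4}.
{1} is not among them.

no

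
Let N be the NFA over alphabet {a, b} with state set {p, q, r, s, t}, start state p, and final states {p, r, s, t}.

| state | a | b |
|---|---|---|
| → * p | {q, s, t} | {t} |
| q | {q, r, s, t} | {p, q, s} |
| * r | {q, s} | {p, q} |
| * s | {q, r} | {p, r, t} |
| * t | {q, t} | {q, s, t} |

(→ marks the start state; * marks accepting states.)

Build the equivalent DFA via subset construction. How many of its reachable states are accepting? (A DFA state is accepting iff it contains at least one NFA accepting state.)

Start state of the DFA: {p}.
{p} --a--> {q, s, t}  [new]
{p} --b--> {t}  [new]
{q, s, t} --a--> {q, r, s, t}  [new]
{q, s, t} --b--> {p, q, r, s, t}  [new]
{t} --a--> {q, t}  [new]
{t} --b--> {q, s, t}  [seen]
{q, r, s, t} --a--> {q, r, s, t}  [seen]
{q, r, s, t} --b--> {p, q, r, s, t}  [seen]
{p, q, r, s, t} --a--> {q, r, s, t}  [seen]
{p, q, r, s, t} --b--> {p, q, r, s, t}  [seen]
{q, t} --a--> {q, r, s, t}  [seen]
{q, t} --b--> {p, q, s, t}  [new]
{p, q, s, t} --a--> {q, r, s, t}  [seen]
{p, q, s, t} --b--> {p, q, r, s, t}  [seen]
Reachable DFA states: {p}, {q, s, t}, {t}, {q, r, s, t}, {p, q, r, s, t}, {q, t}, {p, q, s, t}.
Accepting DFA states (contain an NFA accepting state): {p}, {q, s, t}, {t}, {q, r, s, t}, {p, q, r, s, t}, {q, t}, {p, q, s, t}.

7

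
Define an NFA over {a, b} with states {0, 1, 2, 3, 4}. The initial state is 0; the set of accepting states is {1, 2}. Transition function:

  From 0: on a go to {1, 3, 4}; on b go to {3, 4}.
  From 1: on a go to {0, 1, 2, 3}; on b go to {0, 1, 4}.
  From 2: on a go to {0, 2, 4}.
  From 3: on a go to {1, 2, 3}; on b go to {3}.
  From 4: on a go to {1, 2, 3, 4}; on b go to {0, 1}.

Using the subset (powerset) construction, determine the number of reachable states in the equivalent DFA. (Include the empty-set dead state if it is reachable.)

Start state of the DFA: {0}.
{0} --a--> {1, 3, 4}  [new]
{0} --b--> {3, 4}  [new]
{1, 3, 4} --a--> {0, 1, 2, 3, 4}  [new]
{1, 3, 4} --b--> {0, 1, 3, 4}  [new]
{3, 4} --a--> {1, 2, 3, 4}  [new]
{3, 4} --b--> {0, 1, 3}  [new]
{0, 1, 2, 3, 4} --a--> {0, 1, 2, 3, 4}  [seen]
{0, 1, 2, 3, 4} --b--> {0, 1, 3, 4}  [seen]
{0, 1, 3, 4} --a--> {0, 1, 2, 3, 4}  [seen]
{0, 1, 3, 4} --b--> {0, 1, 3, 4}  [seen]
{1, 2, 3, 4} --a--> {0, 1, 2, 3, 4}  [seen]
{1, 2, 3, 4} --b--> {0, 1, 3, 4}  [seen]
{0, 1, 3} --a--> {0, 1, 2, 3, 4}  [seen]
{0, 1, 3} --b--> {0, 1, 3, 4}  [seen]
Reachable DFA states: {0}, {1, 3, 4}, {3, 4}, {0, 1, 2, 3, 4}, {0, 1, 3, 4}, {1, 2, 3, 4}, {0, 1, 3}.

7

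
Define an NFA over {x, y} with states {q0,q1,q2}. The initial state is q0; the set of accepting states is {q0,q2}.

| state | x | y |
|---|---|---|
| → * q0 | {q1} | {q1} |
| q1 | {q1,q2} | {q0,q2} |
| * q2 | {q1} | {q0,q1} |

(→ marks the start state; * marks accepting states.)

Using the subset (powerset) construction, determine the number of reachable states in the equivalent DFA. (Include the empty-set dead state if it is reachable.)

6

Start state of the DFA: {q0}.
{q0} --x--> {q1}  [new]
{q0} --y--> {q1}  [seen]
{q1} --x--> {q1,q2}  [new]
{q1} --y--> {q0,q2}  [new]
{q1,q2} --x--> {q1,q2}  [seen]
{q1,q2} --y--> {q0,q1,q2}  [new]
{q0,q2} --x--> {q1}  [seen]
{q0,q2} --y--> {q0,q1}  [new]
{q0,q1,q2} --x--> {q1,q2}  [seen]
{q0,q1,q2} --y--> {q0,q1,q2}  [seen]
{q0,q1} --x--> {q1,q2}  [seen]
{q0,q1} --y--> {q0,q1,q2}  [seen]
Reachable DFA states: {q0}, {q1}, {q1,q2}, {q0,q2}, {q0,q1,q2}, {q0,q1}.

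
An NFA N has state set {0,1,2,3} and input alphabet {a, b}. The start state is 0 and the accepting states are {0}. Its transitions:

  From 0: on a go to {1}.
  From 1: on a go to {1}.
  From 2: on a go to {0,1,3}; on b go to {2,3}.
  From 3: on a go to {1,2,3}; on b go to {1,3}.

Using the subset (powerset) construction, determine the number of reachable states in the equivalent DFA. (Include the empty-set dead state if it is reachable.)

3

Start state of the DFA: {0}.
{0} --a--> {1}  [new]
{0} --b--> ∅  [new]
{1} --a--> {1}  [seen]
{1} --b--> ∅  [seen]
∅ --a--> ∅  [seen]
∅ --b--> ∅  [seen]
Reachable DFA states: {0}, {1}, ∅.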